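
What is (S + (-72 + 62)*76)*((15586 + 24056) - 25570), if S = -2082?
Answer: -39992624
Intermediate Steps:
(S + (-72 + 62)*76)*((15586 + 24056) - 25570) = (-2082 + (-72 + 62)*76)*((15586 + 24056) - 25570) = (-2082 - 10*76)*(39642 - 25570) = (-2082 - 760)*14072 = -2842*14072 = -39992624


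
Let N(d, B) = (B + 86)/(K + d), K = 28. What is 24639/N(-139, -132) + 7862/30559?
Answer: 83577056963/1405714 ≈ 59455.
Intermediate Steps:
N(d, B) = (86 + B)/(28 + d) (N(d, B) = (B + 86)/(28 + d) = (86 + B)/(28 + d))
24639/N(-139, -132) + 7862/30559 = 24639/(((86 - 132)/(28 - 139))) + 7862/30559 = 24639/((-46/(-111))) + 7862*(1/30559) = 24639/((-1/111*(-46))) + 7862/30559 = 24639/(46/111) + 7862/30559 = 24639*(111/46) + 7862/30559 = 2734929/46 + 7862/30559 = 83577056963/1405714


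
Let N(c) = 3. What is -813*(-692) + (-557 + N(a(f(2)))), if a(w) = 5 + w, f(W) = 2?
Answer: 562042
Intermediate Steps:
-813*(-692) + (-557 + N(a(f(2)))) = -813*(-692) + (-557 + 3) = 562596 - 554 = 562042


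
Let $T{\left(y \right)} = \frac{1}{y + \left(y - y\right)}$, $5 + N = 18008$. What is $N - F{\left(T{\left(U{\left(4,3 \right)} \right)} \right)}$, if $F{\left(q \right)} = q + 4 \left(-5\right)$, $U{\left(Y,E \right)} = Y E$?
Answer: $\frac{216275}{12} \approx 18023.0$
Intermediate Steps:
$N = 18003$ ($N = -5 + 18008 = 18003$)
$U{\left(Y,E \right)} = E Y$
$T{\left(y \right)} = \frac{1}{y}$ ($T{\left(y \right)} = \frac{1}{y + 0} = \frac{1}{y}$)
$F{\left(q \right)} = -20 + q$ ($F{\left(q \right)} = q - 20 = -20 + q$)
$N - F{\left(T{\left(U{\left(4,3 \right)} \right)} \right)} = 18003 - \left(-20 + \frac{1}{3 \cdot 4}\right) = 18003 - \left(-20 + \frac{1}{12}\right) = 18003 - - \frac{239}{12} = 18003 + \frac{239}{12} = \frac{216275}{12}$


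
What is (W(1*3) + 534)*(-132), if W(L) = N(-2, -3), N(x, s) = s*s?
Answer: -71676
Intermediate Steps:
N(x, s) = s²
W(L) = 9 (W(L) = (-3)² = 9)
(W(1*3) + 534)*(-132) = (9 + 534)*(-132) = 543*(-132) = -71676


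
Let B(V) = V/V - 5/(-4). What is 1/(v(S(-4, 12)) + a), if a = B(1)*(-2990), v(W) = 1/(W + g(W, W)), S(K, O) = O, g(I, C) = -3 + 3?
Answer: -12/80729 ≈ -0.00014865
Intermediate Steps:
g(I, C) = 0
B(V) = 9/4 (B(V) = 1 - 5*(-1/4) = 1 + 5/4 = 9/4)
v(W) = 1/W (v(W) = 1/(W + 0) = 1/W)
a = -13455/2 (a = (9/4)*(-2990) = -13455/2 ≈ -6727.5)
1/(v(S(-4, 12)) + a) = 1/(1/12 - 13455/2) = 1/(-80729/12) = -12/80729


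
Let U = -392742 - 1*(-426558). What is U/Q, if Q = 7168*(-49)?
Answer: -4227/43904 ≈ -0.096278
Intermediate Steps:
U = 33816 (U = -392742 + 426558 = 33816)
Q = -351232
U/Q = 33816/(-351232) = 33816*(-1/351232) = -4227/43904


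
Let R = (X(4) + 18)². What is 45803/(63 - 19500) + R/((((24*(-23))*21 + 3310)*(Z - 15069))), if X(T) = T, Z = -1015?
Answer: -1525325581489/647289457914 ≈ -2.3565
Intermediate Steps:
R = 484 (R = (4 + 18)² = 22² = 484)
45803/(63 - 19500) + R/((((24*(-23))*21 + 3310)*(Z - 15069))) = 45803/(63 - 19500) + 484/((((24*(-23))*21 + 3310)*(-1015 - 15069))) = 45803/(-19437) + 484/(((-552*21 + 3310)*(-16084))) = 45803*(-1/19437) + 484/(((-11592 + 3310)*(-16084))) = -45803/19437 + 484/((-8282*(-16084))) = -45803/19437 + 484/133207688 = -45803/19437 + 484*(1/133207688) = -45803/19437 + 121/33301922 = -1525325581489/647289457914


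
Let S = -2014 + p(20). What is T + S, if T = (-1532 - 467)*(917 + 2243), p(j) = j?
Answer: -6318834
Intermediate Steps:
T = -6316840 (T = -1999*3160 = -6316840)
S = -1994 (S = -2014 + 20 = -1994)
T + S = -6316840 - 1994 = -6318834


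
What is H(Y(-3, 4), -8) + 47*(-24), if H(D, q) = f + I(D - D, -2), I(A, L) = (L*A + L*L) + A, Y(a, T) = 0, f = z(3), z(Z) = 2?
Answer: -1122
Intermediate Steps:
f = 2
I(A, L) = A + L² + A*L (I(A, L) = (A*L + L²) + A = (L² + A*L) + A = A + L² + A*L)
H(D, q) = 6 (H(D, q) = 2 + ((D - D) + (-2)² + (D - D)*(-2)) = 2 + (0 + 4 + 0*(-2)) = 2 + (0 + 4 + 0) = 2 + 4 = 6)
H(Y(-3, 4), -8) + 47*(-24) = 6 + 47*(-24) = 6 - 1128 = -1122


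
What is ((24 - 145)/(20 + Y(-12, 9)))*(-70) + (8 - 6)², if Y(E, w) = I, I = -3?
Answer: 8538/17 ≈ 502.24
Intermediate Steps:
Y(E, w) = -3
((24 - 145)/(20 + Y(-12, 9)))*(-70) + (8 - 6)² = ((24 - 145)/(20 - 3))*(-70) + (8 - 6)² = -121/17*(-70) + 2² = -121*1/17*(-70) + 4 = -121/17*(-70) + 4 = 8470/17 + 4 = 8538/17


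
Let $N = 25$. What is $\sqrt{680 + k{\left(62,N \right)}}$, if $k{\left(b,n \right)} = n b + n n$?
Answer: $\sqrt{2855} \approx 53.432$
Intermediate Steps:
$k{\left(b,n \right)} = n^{2} + b n$ ($k{\left(b,n \right)} = b n + n^{2} = n^{2} + b n$)
$\sqrt{680 + k{\left(62,N \right)}} = \sqrt{680 + 25 \left(62 + 25\right)} = \sqrt{680 + 25 \cdot 87} = \sqrt{680 + 2175} = \sqrt{2855}$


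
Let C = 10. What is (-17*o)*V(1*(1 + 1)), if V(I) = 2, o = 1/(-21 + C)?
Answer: 34/11 ≈ 3.0909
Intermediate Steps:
o = -1/11 (o = 1/(-21 + 10) = 1/(-11) = -1/11 ≈ -0.090909)
(-17*o)*V(1*(1 + 1)) = -17*(-1/11)*2 = (17/11)*2 = 34/11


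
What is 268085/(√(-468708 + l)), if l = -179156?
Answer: -268085*I*√161966/323932 ≈ -333.07*I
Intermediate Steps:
268085/(√(-468708 + l)) = 268085/(√(-468708 - 179156)) = 268085/(√(-647864)) = 268085/((2*I*√161966)) = 268085*(-I*√161966/323932) = -268085*I*√161966/323932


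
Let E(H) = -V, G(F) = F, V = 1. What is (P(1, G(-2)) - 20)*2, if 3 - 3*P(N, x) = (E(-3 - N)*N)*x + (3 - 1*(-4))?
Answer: -44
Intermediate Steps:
E(H) = -1 (E(H) = -1*1 = -1)
P(N, x) = -4/3 + N*x/3 (P(N, x) = 1 - ((-N)*x + (3 - 1*(-4)))/3 = 1 - (-N*x + (3 + 4))/3 = 1 - (-N*x + 7)/3 = 1 - (7 - N*x)/3 = 1 + (-7/3 + N*x/3) = -4/3 + N*x/3)
(P(1, G(-2)) - 20)*2 = ((-4/3 + (1/3)*1*(-2)) - 20)*2 = ((-4/3 - 2/3) - 20)*2 = (-2 - 20)*2 = -22*2 = -44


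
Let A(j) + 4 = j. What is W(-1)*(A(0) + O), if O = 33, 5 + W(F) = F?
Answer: -174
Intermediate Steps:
W(F) = -5 + F
A(j) = -4 + j
W(-1)*(A(0) + O) = (-5 - 1)*((-4 + 0) + 33) = -6*(-4 + 33) = -6*29 = -174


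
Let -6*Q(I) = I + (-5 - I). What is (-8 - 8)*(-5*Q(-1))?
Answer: 200/3 ≈ 66.667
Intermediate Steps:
Q(I) = ⅚ (Q(I) = -(I + (-5 - I))/6 = -⅙*(-5) = ⅚)
(-8 - 8)*(-5*Q(-1)) = (-8 - 8)*(-5*⅚) = -16*(-25/6) = 200/3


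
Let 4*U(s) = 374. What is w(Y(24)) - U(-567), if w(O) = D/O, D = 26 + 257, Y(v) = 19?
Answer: -2987/38 ≈ -78.605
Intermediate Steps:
U(s) = 187/2 (U(s) = (¼)*374 = 187/2)
D = 283
w(O) = 283/O
w(Y(24)) - U(-567) = 283/19 - 1*187/2 = 283*(1/19) - 187/2 = 283/19 - 187/2 = -2987/38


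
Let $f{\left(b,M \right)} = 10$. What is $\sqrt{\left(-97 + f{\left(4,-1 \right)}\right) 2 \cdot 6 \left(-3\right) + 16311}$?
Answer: $\sqrt{19443} \approx 139.44$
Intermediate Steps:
$\sqrt{\left(-97 + f{\left(4,-1 \right)}\right) 2 \cdot 6 \left(-3\right) + 16311} = \sqrt{\left(-97 + 10\right) 2 \cdot 6 \left(-3\right) + 16311} = \sqrt{- 87 \cdot 12 \left(-3\right) + 16311} = \sqrt{\left(-87\right) \left(-36\right) + 16311} = \sqrt{3132 + 16311} = \sqrt{19443}$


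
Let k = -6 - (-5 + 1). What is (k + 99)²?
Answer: 9409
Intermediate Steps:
k = -2 (k = -6 - 1*(-4) = -6 + 4 = -2)
(k + 99)² = (-2 + 99)² = 97² = 9409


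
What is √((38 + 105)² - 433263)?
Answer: I*√412814 ≈ 642.51*I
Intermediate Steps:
√((38 + 105)² - 433263) = √(143² - 433263) = √(20449 - 433263) = √(-412814) = I*√412814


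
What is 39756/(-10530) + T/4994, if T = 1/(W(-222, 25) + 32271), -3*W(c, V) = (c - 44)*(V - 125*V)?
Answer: -24082649415293/6378667327890 ≈ -3.7755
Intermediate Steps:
W(c, V) = 124*V*(-44 + c)/3 (W(c, V) = -(c - 44)*(V - 125*V)/3 = -(-44 + c)*(-124*V)/3 = -(-124)*V*(-44 + c)/3 = 124*V*(-44 + c)/3)
T = -3/727787 (T = 1/((124/3)*25*(-44 - 222) + 32271) = 1/((124/3)*25*(-266) + 32271) = 1/(-824600/3 + 32271) = 1/(-727787/3) = -3/727787 ≈ -4.1221e-6)
39756/(-10530) + T/4994 = 39756/(-10530) - 3/727787/4994 = 39756*(-1/10530) - 3/727787*1/4994 = -6626/1755 - 3/3634568278 = -24082649415293/6378667327890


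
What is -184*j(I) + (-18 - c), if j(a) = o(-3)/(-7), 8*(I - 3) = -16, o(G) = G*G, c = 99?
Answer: 837/7 ≈ 119.57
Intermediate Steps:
o(G) = G**2
I = 1 (I = 3 + (1/8)*(-16) = 3 - 2 = 1)
j(a) = -9/7 (j(a) = (-3)**2/(-7) = 9*(-1/7) = -9/7)
-184*j(I) + (-18 - c) = -184*(-9/7) + (-18 - 1*99) = 1656/7 + (-18 - 99) = 1656/7 - 117 = 837/7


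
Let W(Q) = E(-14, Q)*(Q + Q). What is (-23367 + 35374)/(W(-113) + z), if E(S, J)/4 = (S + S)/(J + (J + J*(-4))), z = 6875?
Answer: 12007/6987 ≈ 1.7185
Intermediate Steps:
E(S, J) = -4*S/J (E(S, J) = 4*((S + S)/(J + (J + J*(-4)))) = 4*((2*S)/(J + (J - 4*J))) = 4*((2*S)/(J - 3*J)) = 4*((2*S)/((-2*J))) = 4*((2*S)*(-1/(2*J))) = 4*(-S/J) = -4*S/J)
W(Q) = 112 (W(Q) = (-4*(-14)/Q)*(Q + Q) = (56/Q)*(2*Q) = 112)
(-23367 + 35374)/(W(-113) + z) = (-23367 + 35374)/(112 + 6875) = 12007/6987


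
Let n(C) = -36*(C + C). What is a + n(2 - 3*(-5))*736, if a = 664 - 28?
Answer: -900228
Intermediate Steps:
a = 636
n(C) = -72*C
a + n(2 - 3*(-5))*736 = 636 - 72*(2 - 3*(-5))*736 = 636 - 72*(2 + 15)*736 = 636 - 72*17*736 = 636 - 1224*736 = 636 - 900864 = -900228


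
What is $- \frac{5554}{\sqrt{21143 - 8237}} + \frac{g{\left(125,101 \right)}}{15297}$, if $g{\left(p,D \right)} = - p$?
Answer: $- \frac{125}{15297} - \frac{2777 \sqrt{1434}}{2151} \approx -48.897$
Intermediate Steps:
$- \frac{5554}{\sqrt{21143 - 8237}} + \frac{g{\left(125,101 \right)}}{15297} = - \frac{5554}{\sqrt{21143 - 8237}} + \frac{\left(-1\right) 125}{15297} = - \frac{5554}{\sqrt{12906}} - \frac{125}{15297} = - \frac{5554}{3 \sqrt{1434}} - \frac{125}{15297} = - 5554 \frac{\sqrt{1434}}{4302} - \frac{125}{15297} = - \frac{2777 \sqrt{1434}}{2151} - \frac{125}{15297} = - \frac{125}{15297} - \frac{2777 \sqrt{1434}}{2151}$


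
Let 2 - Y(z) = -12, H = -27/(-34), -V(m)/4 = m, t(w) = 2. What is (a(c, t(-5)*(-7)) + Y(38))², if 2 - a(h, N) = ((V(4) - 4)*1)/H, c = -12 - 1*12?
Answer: 1236544/729 ≈ 1696.2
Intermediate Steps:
c = -24 (c = -12 - 12 = -24)
V(m) = -4*m
H = 27/34 (H = -27*(-1/34) = 27/34 ≈ 0.79412)
Y(z) = 14 (Y(z) = 2 - 1*(-12) = 2 + 12 = 14)
a(h, N) = 734/27 (a(h, N) = 2 - (-4*4 - 4)*1/27/34 = 2 - (-16 - 4)*1*34/27 = 2 - (-20*1)*34/27 = 2 - (-20)*34/27 = 2 - 1*(-680/27) = 2 + 680/27 = 734/27)
(a(c, t(-5)*(-7)) + Y(38))² = (734/27 + 14)² = (1112/27)² = 1236544/729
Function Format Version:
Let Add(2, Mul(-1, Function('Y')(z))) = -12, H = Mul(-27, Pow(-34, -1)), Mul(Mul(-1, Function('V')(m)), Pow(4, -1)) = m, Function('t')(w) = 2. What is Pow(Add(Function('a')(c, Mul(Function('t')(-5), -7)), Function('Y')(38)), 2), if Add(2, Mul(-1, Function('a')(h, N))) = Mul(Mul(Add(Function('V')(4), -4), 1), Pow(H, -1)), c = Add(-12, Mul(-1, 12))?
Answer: Rational(1236544, 729) ≈ 1696.2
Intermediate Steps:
c = -24 (c = Add(-12, -12) = -24)
Function('V')(m) = Mul(-4, m)
H = Rational(27, 34) (H = Mul(-27, Rational(-1, 34)) = Rational(27, 34) ≈ 0.79412)
Function('Y')(z) = 14 (Function('Y')(z) = Add(2, Mul(-1, -12)) = Add(2, 12) = 14)
Function('a')(h, N) = Rational(734, 27) (Function('a')(h, N) = Add(2, Mul(-1, Mul(Mul(Add(Mul(-4, 4), -4), 1), Pow(Rational(27, 34), -1)))) = Add(2, Mul(-1, Mul(Mul(Add(-16, -4), 1), Rational(34, 27)))) = Add(2, Mul(-1, Mul(Mul(-20, 1), Rational(34, 27)))) = Add(2, Mul(-1, Mul(-20, Rational(34, 27)))) = Add(2, Mul(-1, Rational(-680, 27))) = Add(2, Rational(680, 27)) = Rational(734, 27))
Pow(Add(Function('a')(c, Mul(Function('t')(-5), -7)), Function('Y')(38)), 2) = Pow(Add(Rational(734, 27), 14), 2) = Pow(Rational(1112, 27), 2) = Rational(1236544, 729)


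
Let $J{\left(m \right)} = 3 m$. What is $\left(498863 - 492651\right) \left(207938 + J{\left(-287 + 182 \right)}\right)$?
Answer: $1289754076$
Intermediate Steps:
$\left(498863 - 492651\right) \left(207938 + J{\left(-287 + 182 \right)}\right) = \left(498863 - 492651\right) \left(207938 + 3 \left(-287 + 182\right)\right) = 6212 \left(207938 + 3 \left(-105\right)\right) = 6212 \left(207938 - 315\right) = 6212 \cdot 207623 = 1289754076$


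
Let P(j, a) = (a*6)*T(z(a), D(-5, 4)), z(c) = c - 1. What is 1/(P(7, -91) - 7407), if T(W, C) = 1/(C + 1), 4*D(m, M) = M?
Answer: -1/7680 ≈ -0.00013021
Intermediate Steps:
z(c) = -1 + c
D(m, M) = M/4
T(W, C) = 1/(1 + C)
P(j, a) = 3*a (P(j, a) = (a*6)/(1 + (¼)*4) = (6*a)/(1 + 1) = (6*a)/2 = (6*a)*(½) = 3*a)
1/(P(7, -91) - 7407) = 1/(3*(-91) - 7407) = 1/(-273 - 7407) = 1/(-7680) = -1/7680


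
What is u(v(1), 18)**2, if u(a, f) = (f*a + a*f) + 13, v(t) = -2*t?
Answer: 3481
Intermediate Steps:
u(a, f) = 13 + 2*a*f (u(a, f) = (a*f + a*f) + 13 = 2*a*f + 13 = 13 + 2*a*f)
u(v(1), 18)**2 = (13 + 2*(-2*1)*18)**2 = (13 + 2*(-2)*18)**2 = (13 - 72)**2 = (-59)**2 = 3481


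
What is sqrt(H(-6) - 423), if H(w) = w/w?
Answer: I*sqrt(422) ≈ 20.543*I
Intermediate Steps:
H(w) = 1
sqrt(H(-6) - 423) = sqrt(1 - 423) = sqrt(-422) = I*sqrt(422)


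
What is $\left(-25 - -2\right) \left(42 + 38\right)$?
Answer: $-1840$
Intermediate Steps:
$\left(-25 - -2\right) \left(42 + 38\right) = \left(-25 + 2\right) 80 = \left(-23\right) 80 = -1840$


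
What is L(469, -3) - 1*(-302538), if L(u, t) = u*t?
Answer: 301131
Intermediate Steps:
L(u, t) = t*u
L(469, -3) - 1*(-302538) = -3*469 - 1*(-302538) = -1407 + 302538 = 301131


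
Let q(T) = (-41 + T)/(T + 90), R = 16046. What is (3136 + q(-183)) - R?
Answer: -1200406/93 ≈ -12908.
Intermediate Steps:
q(T) = (-41 + T)/(90 + T)
(3136 + q(-183)) - R = (3136 + (-41 - 183)/(90 - 183)) - 1*16046 = (3136 - 224/(-93)) - 16046 = (3136 - 1/93*(-224)) - 16046 = (3136 + 224/93) - 16046 = 291872/93 - 16046 = -1200406/93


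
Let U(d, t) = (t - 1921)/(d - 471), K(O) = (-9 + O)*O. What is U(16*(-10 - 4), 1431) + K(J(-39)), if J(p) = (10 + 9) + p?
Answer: 80718/139 ≈ 580.71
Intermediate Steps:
J(p) = 19 + p
K(O) = O*(-9 + O)
U(d, t) = (-1921 + t)/(-471 + d)
U(16*(-10 - 4), 1431) + K(J(-39)) = (-1921 + 1431)/(-471 + 16*(-10 - 4)) + (19 - 39)*(-9 + (19 - 39)) = -490/(-471 + 16*(-14)) - 20*(-9 - 20) = -490/(-471 - 224) - 20*(-29) = -490/(-695) + 580 = -1/695*(-490) + 580 = 98/139 + 580 = 80718/139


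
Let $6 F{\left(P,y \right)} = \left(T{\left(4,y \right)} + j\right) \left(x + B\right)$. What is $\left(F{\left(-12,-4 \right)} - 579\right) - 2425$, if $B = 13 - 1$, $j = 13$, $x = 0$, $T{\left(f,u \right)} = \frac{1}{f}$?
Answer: $- \frac{5955}{2} \approx -2977.5$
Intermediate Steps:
$B = 12$
$F{\left(P,y \right)} = \frac{53}{2}$ ($F{\left(P,y \right)} = \frac{\left(\frac{1}{4} + 13\right) \left(0 + 12\right)}{6} = \frac{\left(\frac{1}{4} + 13\right) 12}{6} = \frac{\frac{53}{4} \cdot 12}{6} = \frac{1}{6} \cdot 159 = \frac{53}{2}$)
$\left(F{\left(-12,-4 \right)} - 579\right) - 2425 = \left(\frac{53}{2} - 579\right) - 2425 = - \frac{1105}{2} - 2425 = - \frac{5955}{2}$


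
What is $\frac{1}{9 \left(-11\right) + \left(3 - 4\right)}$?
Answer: $- \frac{1}{100} \approx -0.01$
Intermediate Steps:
$\frac{1}{9 \left(-11\right) + \left(3 - 4\right)} = \frac{1}{-99 + \left(3 - 4\right)} = \frac{1}{-99 - 1} = \frac{1}{-100} = - \frac{1}{100}$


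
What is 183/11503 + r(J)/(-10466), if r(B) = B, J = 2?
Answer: 946136/60195199 ≈ 0.015718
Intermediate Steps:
183/11503 + r(J)/(-10466) = 183/11503 + 2/(-10466) = 183*(1/11503) + 2*(-1/10466) = 183/11503 - 1/5233 = 946136/60195199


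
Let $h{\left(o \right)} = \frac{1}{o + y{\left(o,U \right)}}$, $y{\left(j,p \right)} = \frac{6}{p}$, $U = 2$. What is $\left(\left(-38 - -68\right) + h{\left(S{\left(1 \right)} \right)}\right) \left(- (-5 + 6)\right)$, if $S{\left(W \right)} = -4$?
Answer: $-29$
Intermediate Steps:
$h{\left(o \right)} = \frac{1}{3 + o}$ ($h{\left(o \right)} = \frac{1}{o + \frac{6}{2}} = \frac{1}{o + 6 \cdot \frac{1}{2}} = \frac{1}{o + 3} = \frac{1}{3 + o}$)
$\left(\left(-38 - -68\right) + h{\left(S{\left(1 \right)} \right)}\right) \left(- (-5 + 6)\right) = \left(\left(-38 - -68\right) + \frac{1}{3 - 4}\right) \left(- (-5 + 6)\right) = \left(\left(-38 + 68\right) + \frac{1}{-1}\right) \left(\left(-1\right) 1\right) = \left(30 - 1\right) \left(-1\right) = 29 \left(-1\right) = -29$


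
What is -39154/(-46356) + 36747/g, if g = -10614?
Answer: -53660974/20500941 ≈ -2.6175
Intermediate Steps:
-39154/(-46356) + 36747/g = -39154/(-46356) + 36747/(-10614) = -39154*(-1/46356) + 36747*(-1/10614) = 19577/23178 - 12249/3538 = -53660974/20500941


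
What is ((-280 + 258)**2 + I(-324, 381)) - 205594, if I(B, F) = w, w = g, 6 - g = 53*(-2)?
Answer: -204998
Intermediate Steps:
g = 112 (g = 6 - 53*(-2) = 6 - 1*(-106) = 6 + 106 = 112)
w = 112
I(B, F) = 112
((-280 + 258)**2 + I(-324, 381)) - 205594 = ((-280 + 258)**2 + 112) - 205594 = ((-22)**2 + 112) - 205594 = (484 + 112) - 205594 = 596 - 205594 = -204998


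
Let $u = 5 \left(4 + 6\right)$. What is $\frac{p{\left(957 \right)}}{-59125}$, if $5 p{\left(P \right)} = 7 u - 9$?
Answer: $- \frac{31}{26875} \approx -0.0011535$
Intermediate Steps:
$u = 50$ ($u = 5 \cdot 10 = 50$)
$p{\left(P \right)} = \frac{341}{5}$ ($p{\left(P \right)} = \frac{7 \cdot 50 - 9}{5} = \frac{350 - 9}{5} = \frac{1}{5} \cdot 341 = \frac{341}{5}$)
$\frac{p{\left(957 \right)}}{-59125} = \frac{341}{5 \left(-59125\right)} = \frac{341}{5} \left(- \frac{1}{59125}\right) = - \frac{31}{26875}$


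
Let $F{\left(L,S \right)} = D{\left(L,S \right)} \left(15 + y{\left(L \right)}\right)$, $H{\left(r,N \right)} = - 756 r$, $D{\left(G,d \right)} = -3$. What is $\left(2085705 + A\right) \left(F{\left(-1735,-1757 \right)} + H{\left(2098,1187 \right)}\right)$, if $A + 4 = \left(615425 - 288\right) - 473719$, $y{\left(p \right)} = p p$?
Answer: $-23644894816152$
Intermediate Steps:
$y{\left(p \right)} = p^{2}$
$F{\left(L,S \right)} = -45 - 3 L^{2}$ ($F{\left(L,S \right)} = - 3 \left(15 + L^{2}\right) = -45 - 3 L^{2}$)
$A = 141414$ ($A = -4 + \left(\left(615425 - 288\right) - 473719\right) = -4 + \left(615137 - 473719\right) = -4 + 141418 = 141414$)
$\left(2085705 + A\right) \left(F{\left(-1735,-1757 \right)} + H{\left(2098,1187 \right)}\right) = \left(2085705 + 141414\right) \left(\left(-45 - 3 \left(-1735\right)^{2}\right) - 1586088\right) = 2227119 \left(\left(-45 - 9030675\right) - 1586088\right) = 2227119 \left(-9030720 - 1586088\right) = 2227119 \left(-10616808\right) = -23644894816152$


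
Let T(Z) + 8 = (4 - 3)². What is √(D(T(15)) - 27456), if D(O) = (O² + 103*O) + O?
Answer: I*√28135 ≈ 167.73*I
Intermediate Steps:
T(Z) = -7 (T(Z) = -8 + (4 - 3)² = -8 + 1² = -8 + 1 = -7)
D(O) = O² + 104*O
√(D(T(15)) - 27456) = √(-7*(104 - 7) - 27456) = √(-7*97 - 27456) = √(-679 - 27456) = √(-28135) = I*√28135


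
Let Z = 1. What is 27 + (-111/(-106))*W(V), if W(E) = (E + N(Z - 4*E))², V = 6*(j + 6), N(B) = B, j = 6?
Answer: 5133837/106 ≈ 48432.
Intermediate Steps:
V = 72 (V = 6*(6 + 6) = 6*12 = 72)
W(E) = (1 - 3*E)² (W(E) = (E + (1 - 4*E))² = (1 - 3*E)²)
27 + (-111/(-106))*W(V) = 27 + (-111/(-106))*(-1 + 3*72)² = 27 + (-111*(-1/106))*(-1 + 216)² = 27 + (111/106)*215² = 27 + (111/106)*46225 = 27 + 5130975/106 = 5133837/106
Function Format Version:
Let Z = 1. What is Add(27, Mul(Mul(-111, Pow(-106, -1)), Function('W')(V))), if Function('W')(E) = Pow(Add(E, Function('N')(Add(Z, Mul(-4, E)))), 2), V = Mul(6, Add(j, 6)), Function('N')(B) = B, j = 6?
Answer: Rational(5133837, 106) ≈ 48432.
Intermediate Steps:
V = 72 (V = Mul(6, Add(6, 6)) = Mul(6, 12) = 72)
Function('W')(E) = Pow(Add(1, Mul(-3, E)), 2) (Function('W')(E) = Pow(Add(E, Add(1, Mul(-4, E))), 2) = Pow(Add(1, Mul(-3, E)), 2))
Add(27, Mul(Mul(-111, Pow(-106, -1)), Function('W')(V))) = Add(27, Mul(Mul(-111, Pow(-106, -1)), Pow(Add(-1, Mul(3, 72)), 2))) = Add(27, Mul(Mul(-111, Rational(-1, 106)), Pow(Add(-1, 216), 2))) = Add(27, Mul(Rational(111, 106), Pow(215, 2))) = Add(27, Mul(Rational(111, 106), 46225)) = Add(27, Rational(5130975, 106)) = Rational(5133837, 106)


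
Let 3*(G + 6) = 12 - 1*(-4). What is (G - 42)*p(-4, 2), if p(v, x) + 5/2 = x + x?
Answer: -64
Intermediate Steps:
G = -⅔ (G = -6 + (12 - 1*(-4))/3 = -6 + (12 + 4)/3 = -6 + (⅓)*16 = -6 + 16/3 = -⅔ ≈ -0.66667)
p(v, x) = -5/2 + 2*x (p(v, x) = -5/2 + (x + x) = -5/2 + 2*x)
(G - 42)*p(-4, 2) = (-⅔ - 42)*(-5/2 + 2*2) = -128*(-5/2 + 4)/3 = -128/3*3/2 = -64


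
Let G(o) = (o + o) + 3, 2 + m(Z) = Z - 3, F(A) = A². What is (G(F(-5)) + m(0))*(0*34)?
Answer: 0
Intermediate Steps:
m(Z) = -5 + Z (m(Z) = -2 + (Z - 3) = -2 + (-3 + Z) = -5 + Z)
G(o) = 3 + 2*o (G(o) = 2*o + 3 = 3 + 2*o)
(G(F(-5)) + m(0))*(0*34) = ((3 + 2*(-5)²) + (-5 + 0))*(0*34) = ((3 + 2*25) - 5)*0 = ((3 + 50) - 5)*0 = (53 - 5)*0 = 48*0 = 0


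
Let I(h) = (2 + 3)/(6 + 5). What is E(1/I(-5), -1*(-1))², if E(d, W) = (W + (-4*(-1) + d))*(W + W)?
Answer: 5184/25 ≈ 207.36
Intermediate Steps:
I(h) = 5/11
E(d, W) = 2*W*(4 + W + d) (E(d, W) = (W + (4 + d))*(2*W) = (4 + W + d)*(2*W) = 2*W*(4 + W + d))
E(1/I(-5), -1*(-1))² = (2*(-1*(-1))*(4 - 1*(-1) + 1/(5/11)))² = (2*1*(4 + 1 + 11/5))² = (2*1*(36/5))² = (72/5)² = 5184/25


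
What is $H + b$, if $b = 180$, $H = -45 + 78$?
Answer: $213$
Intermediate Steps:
$H = 33$
$H + b = 33 + 180 = 213$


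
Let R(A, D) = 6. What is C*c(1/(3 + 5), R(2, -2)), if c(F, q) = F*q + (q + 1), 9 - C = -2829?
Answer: 43989/2 ≈ 21995.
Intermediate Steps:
C = 2838 (C = 9 - 1*(-2829) = 9 + 2829 = 2838)
c(F, q) = 1 + q + F*q (c(F, q) = F*q + (1 + q) = 1 + q + F*q)
C*c(1/(3 + 5), R(2, -2)) = 2838*(1 + 6 + 6/(3 + 5)) = 2838*(1 + 6 + 6/8) = 2838*(1 + 6 + (⅛)*6) = 2838*(1 + 6 + ¾) = 2838*(31/4) = 43989/2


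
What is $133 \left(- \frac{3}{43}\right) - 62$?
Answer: $- \frac{3065}{43} \approx -71.279$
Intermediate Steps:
$133 \left(- \frac{3}{43}\right) - 62 = - \frac{399}{43} - 62 = - \frac{3065}{43}$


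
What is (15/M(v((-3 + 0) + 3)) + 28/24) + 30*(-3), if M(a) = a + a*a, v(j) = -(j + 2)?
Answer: -244/3 ≈ -81.333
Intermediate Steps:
v(j) = -2 - j (v(j) = -(2 + j) = -2 - j)
M(a) = a + a²
(15/M(v((-3 + 0) + 3)) + 28/24) + 30*(-3) = (15/(((-2 - ((-3 + 0) + 3))*(1 + (-2 - ((-3 + 0) + 3))))) + 28/24) + 30*(-3) = (15/(((-2 - (-3 + 3))*(1 + (-2 - (-3 + 3))))) + 28*(1/24)) - 90 = (15/(((-2 - 1*0)*(1 + (-2 - 1*0)))) + 7/6) - 90 = (15/(((-2 + 0)*(1 + (-2 + 0)))) + 7/6) - 90 = (15/((-2*(1 - 2))) + 7/6) - 90 = (15/((-2*(-1))) + 7/6) - 90 = (15/2 + 7/6) - 90 = 26/3 - 90 = -244/3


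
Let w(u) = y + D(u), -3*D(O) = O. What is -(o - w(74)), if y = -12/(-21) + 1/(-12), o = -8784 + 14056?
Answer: -148293/28 ≈ -5296.2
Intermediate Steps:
o = 5272
y = 41/84 (y = -12*(-1/21) + 1*(-1/12) = 4/7 - 1/12 = 41/84 ≈ 0.48810)
D(O) = -O/3
w(u) = 41/84 - u/3
-(o - w(74)) = -(5272 - (41/84 - ⅓*74)) = -(5272 - (41/84 - 74/3)) = -(5272 - 1*(-677/28)) = -(5272 + 677/28) = -1*148293/28 = -148293/28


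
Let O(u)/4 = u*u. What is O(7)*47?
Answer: 9212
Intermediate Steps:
O(u) = 4*u² (O(u) = 4*(u*u) = 4*u²)
O(7)*47 = (4*7²)*47 = (4*49)*47 = 196*47 = 9212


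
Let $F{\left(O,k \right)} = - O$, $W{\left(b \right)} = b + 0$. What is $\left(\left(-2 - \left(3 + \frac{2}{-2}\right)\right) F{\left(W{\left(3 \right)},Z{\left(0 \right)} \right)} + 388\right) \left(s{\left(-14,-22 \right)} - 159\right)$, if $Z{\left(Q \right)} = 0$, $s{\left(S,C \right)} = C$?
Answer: $-72400$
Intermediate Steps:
$W{\left(b \right)} = b$
$\left(\left(-2 - \left(3 + \frac{2}{-2}\right)\right) F{\left(W{\left(3 \right)},Z{\left(0 \right)} \right)} + 388\right) \left(s{\left(-14,-22 \right)} - 159\right) = \left(\left(-2 - \left(3 + \frac{2}{-2}\right)\right) \left(\left(-1\right) 3\right) + 388\right) \left(-22 - 159\right) = \left(\left(-2 - 2\right) \left(-3\right) + 388\right) \left(-181\right) = \left(\left(-4\right) \left(-3\right) + 388\right) \left(-181\right) = \left(12 + 388\right) \left(-181\right) = 400 \left(-181\right) = -72400$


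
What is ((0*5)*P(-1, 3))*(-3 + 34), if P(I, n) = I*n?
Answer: 0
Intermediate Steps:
((0*5)*P(-1, 3))*(-3 + 34) = ((0*5)*(-1*3))*(-3 + 34) = (0*(-3))*31 = 0*31 = 0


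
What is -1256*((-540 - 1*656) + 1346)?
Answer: -188400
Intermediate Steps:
-1256*((-540 - 1*656) + 1346) = -1256*((-540 - 656) + 1346) = -1256*(-1196 + 1346) = -1256*150 = -188400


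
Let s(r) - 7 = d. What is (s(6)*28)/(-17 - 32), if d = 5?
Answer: -48/7 ≈ -6.8571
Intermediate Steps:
s(r) = 12 (s(r) = 7 + 5 = 12)
(s(6)*28)/(-17 - 32) = (12*28)/(-17 - 32) = 336/(-49) = 336*(-1/49) = -48/7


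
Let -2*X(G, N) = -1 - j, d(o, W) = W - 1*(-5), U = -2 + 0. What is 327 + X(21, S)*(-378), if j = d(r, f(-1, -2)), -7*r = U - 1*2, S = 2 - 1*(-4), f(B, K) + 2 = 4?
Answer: -1185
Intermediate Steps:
U = -2
f(B, K) = 2 (f(B, K) = -2 + 4 = 2)
S = 6 (S = 2 + 4 = 6)
r = 4/7 (r = -(-2 - 1*2)/7 = -(-2 - 2)/7 = -⅐*(-4) = 4/7 ≈ 0.57143)
d(o, W) = 5 + W (d(o, W) = W + 5 = 5 + W)
j = 7 (j = 5 + 2 = 7)
X(G, N) = 4 (X(G, N) = -(-1 - 1*7)/2 = -(-1 - 7)/2 = -½*(-8) = 4)
327 + X(21, S)*(-378) = 327 + 4*(-378) = 327 - 1512 = -1185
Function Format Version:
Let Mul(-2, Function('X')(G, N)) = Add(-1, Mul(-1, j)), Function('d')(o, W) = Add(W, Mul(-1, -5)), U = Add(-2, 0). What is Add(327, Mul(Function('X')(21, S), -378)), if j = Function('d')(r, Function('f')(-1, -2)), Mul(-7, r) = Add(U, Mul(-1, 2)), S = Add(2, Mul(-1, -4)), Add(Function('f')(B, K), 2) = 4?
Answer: -1185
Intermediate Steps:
U = -2
Function('f')(B, K) = 2 (Function('f')(B, K) = Add(-2, 4) = 2)
S = 6 (S = Add(2, 4) = 6)
r = Rational(4, 7) (r = Mul(Rational(-1, 7), Add(-2, Mul(-1, 2))) = Mul(Rational(-1, 7), Add(-2, -2)) = Mul(Rational(-1, 7), -4) = Rational(4, 7) ≈ 0.57143)
Function('d')(o, W) = Add(5, W) (Function('d')(o, W) = Add(W, 5) = Add(5, W))
j = 7 (j = Add(5, 2) = 7)
Function('X')(G, N) = 4 (Function('X')(G, N) = Mul(Rational(-1, 2), Add(-1, Mul(-1, 7))) = Mul(Rational(-1, 2), Add(-1, -7)) = Mul(Rational(-1, 2), -8) = 4)
Add(327, Mul(Function('X')(21, S), -378)) = Add(327, Mul(4, -378)) = Add(327, -1512) = -1185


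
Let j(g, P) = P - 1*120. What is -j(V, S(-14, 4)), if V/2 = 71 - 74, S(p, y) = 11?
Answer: 109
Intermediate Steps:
V = -6 (V = 2*(71 - 74) = 2*(-3) = -6)
j(g, P) = -120 + P (j(g, P) = P - 120 = -120 + P)
-j(V, S(-14, 4)) = -(-120 + 11) = -1*(-109) = 109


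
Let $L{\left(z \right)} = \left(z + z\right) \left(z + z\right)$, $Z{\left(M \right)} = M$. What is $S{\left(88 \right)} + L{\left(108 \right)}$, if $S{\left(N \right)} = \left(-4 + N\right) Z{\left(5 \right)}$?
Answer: $47076$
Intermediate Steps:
$L{\left(z \right)} = 4 z^{2}$ ($L{\left(z \right)} = 2 z 2 z = 4 z^{2}$)
$S{\left(N \right)} = -20 + 5 N$ ($S{\left(N \right)} = \left(-4 + N\right) 5 = -20 + 5 N$)
$S{\left(88 \right)} + L{\left(108 \right)} = \left(-20 + 5 \cdot 88\right) + 4 \cdot 108^{2} = \left(-20 + 440\right) + 4 \cdot 11664 = 420 + 46656 = 47076$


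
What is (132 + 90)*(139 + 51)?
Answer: 42180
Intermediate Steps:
(132 + 90)*(139 + 51) = 222*190 = 42180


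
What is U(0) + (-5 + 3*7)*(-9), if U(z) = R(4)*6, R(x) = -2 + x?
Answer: -132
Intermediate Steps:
U(z) = 12 (U(z) = (-2 + 4)*6 = 2*6 = 12)
U(0) + (-5 + 3*7)*(-9) = 12 + (-5 + 3*7)*(-9) = 12 + (-5 + 21)*(-9) = 12 + 16*(-9) = 12 - 144 = -132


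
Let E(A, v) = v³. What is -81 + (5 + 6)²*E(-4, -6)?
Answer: -26217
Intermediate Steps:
-81 + (5 + 6)²*E(-4, -6) = -81 + (5 + 6)²*(-6)³ = -81 + 11²*(-216) = -81 + 121*(-216) = -81 - 26136 = -26217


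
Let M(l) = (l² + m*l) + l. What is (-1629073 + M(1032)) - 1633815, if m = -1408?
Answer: -3649888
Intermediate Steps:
M(l) = l² - 1407*l (M(l) = (l² - 1408*l) + l = l² - 1407*l)
(-1629073 + M(1032)) - 1633815 = (-1629073 + 1032*(-1407 + 1032)) - 1633815 = (-1629073 + 1032*(-375)) - 1633815 = (-1629073 - 387000) - 1633815 = -2016073 - 1633815 = -3649888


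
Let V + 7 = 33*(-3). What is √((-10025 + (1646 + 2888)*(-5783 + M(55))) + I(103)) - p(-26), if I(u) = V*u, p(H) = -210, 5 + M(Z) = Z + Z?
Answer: 210 + I*√25764995 ≈ 210.0 + 5075.9*I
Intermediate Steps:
M(Z) = -5 + 2*Z (M(Z) = -5 + (Z + Z) = -5 + 2*Z)
V = -106 (V = -7 + 33*(-3) = -7 - 99 = -106)
I(u) = -106*u
√((-10025 + (1646 + 2888)*(-5783 + M(55))) + I(103)) - p(-26) = √((-10025 + (1646 + 2888)*(-5783 + (-5 + 2*55))) - 106*103) - 1*(-210) = √((-10025 + 4534*(-5783 + (-5 + 110))) - 10918) + 210 = √((-10025 + 4534*(-5783 + 105)) - 10918) + 210 = √((-10025 + 4534*(-5678)) - 10918) + 210 = √((-10025 - 25744052) - 10918) + 210 = √(-25754077 - 10918) + 210 = √(-25764995) + 210 = I*√25764995 + 210 = 210 + I*√25764995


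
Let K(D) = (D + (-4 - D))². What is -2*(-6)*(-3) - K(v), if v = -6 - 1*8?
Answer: -52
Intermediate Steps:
v = -14 (v = -6 - 8 = -14)
K(D) = 16 (K(D) = (-4)² = 16)
-2*(-6)*(-3) - K(v) = -2*(-6)*(-3) - 1*16 = 12*(-3) - 16 = -36 - 16 = -52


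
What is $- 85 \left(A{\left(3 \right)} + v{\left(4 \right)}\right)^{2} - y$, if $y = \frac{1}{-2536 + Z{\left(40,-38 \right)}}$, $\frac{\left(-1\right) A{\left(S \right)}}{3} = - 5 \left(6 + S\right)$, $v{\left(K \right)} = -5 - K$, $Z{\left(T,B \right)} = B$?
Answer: $- \frac{3473510039}{2574} \approx -1.3495 \cdot 10^{6}$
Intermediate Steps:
$A{\left(S \right)} = 90 + 15 S$ ($A{\left(S \right)} = - 3 \left(- 5 \left(6 + S\right)\right) = - 3 \left(-30 - 5 S\right) = 90 + 15 S$)
$y = - \frac{1}{2574}$ ($y = \frac{1}{-2536 - 38} = \frac{1}{-2574} = - \frac{1}{2574} \approx -0.0003885$)
$- 85 \left(A{\left(3 \right)} + v{\left(4 \right)}\right)^{2} - y = - 85 \left(\left(90 + 15 \cdot 3\right) - 9\right)^{2} - - \frac{1}{2574} = - 85 \left(\left(90 + 45\right) - 9\right)^{2} + \frac{1}{2574} = - 85 \left(135 - 9\right)^{2} + \frac{1}{2574} = - 85 \cdot 126^{2} + \frac{1}{2574} = \left(-85\right) 15876 + \frac{1}{2574} = -1349460 + \frac{1}{2574} = - \frac{3473510039}{2574}$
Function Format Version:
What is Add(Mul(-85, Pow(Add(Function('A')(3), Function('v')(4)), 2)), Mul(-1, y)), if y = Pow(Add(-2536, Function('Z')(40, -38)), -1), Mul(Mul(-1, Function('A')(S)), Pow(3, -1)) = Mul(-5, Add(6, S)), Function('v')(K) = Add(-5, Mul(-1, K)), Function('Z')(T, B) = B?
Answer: Rational(-3473510039, 2574) ≈ -1.3495e+6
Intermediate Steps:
Function('A')(S) = Add(90, Mul(15, S)) (Function('A')(S) = Mul(-3, Mul(-5, Add(6, S))) = Mul(-3, Add(-30, Mul(-5, S))) = Add(90, Mul(15, S)))
y = Rational(-1, 2574) (y = Pow(Add(-2536, -38), -1) = Pow(-2574, -1) = Rational(-1, 2574) ≈ -0.00038850)
Add(Mul(-85, Pow(Add(Function('A')(3), Function('v')(4)), 2)), Mul(-1, y)) = Add(Mul(-85, Pow(Add(Add(90, Mul(15, 3)), Add(-5, Mul(-1, 4))), 2)), Mul(-1, Rational(-1, 2574))) = Add(Mul(-85, Pow(Add(Add(90, 45), Add(-5, -4)), 2)), Rational(1, 2574)) = Add(Mul(-85, Pow(Add(135, -9), 2)), Rational(1, 2574)) = Add(Mul(-85, Pow(126, 2)), Rational(1, 2574)) = Add(Mul(-85, 15876), Rational(1, 2574)) = Add(-1349460, Rational(1, 2574)) = Rational(-3473510039, 2574)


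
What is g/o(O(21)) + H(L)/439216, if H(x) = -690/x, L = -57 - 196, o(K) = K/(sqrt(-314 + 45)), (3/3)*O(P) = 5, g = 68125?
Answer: 15/2415688 + 13625*I*sqrt(269) ≈ 6.2094e-6 + 2.2347e+5*I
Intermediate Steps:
O(P) = 5
o(K) = -I*K*sqrt(269)/269 (o(K) = K/(sqrt(-269)) = K/((I*sqrt(269))) = K*(-I*sqrt(269)/269) = -I*K*sqrt(269)/269)
L = -253
g/o(O(21)) + H(L)/439216 = 68125/((-1/269*I*5*sqrt(269))) - 690/(-253)/439216 = 68125/((-5*I*sqrt(269)/269)) - 690*(-1/253)*(1/439216) = 68125*(I*sqrt(269)/5) + (30/11)*(1/439216) = 13625*I*sqrt(269) + 15/2415688 = 15/2415688 + 13625*I*sqrt(269)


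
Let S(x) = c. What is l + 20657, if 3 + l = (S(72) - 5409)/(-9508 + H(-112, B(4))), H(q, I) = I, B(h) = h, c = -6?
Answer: 65433677/3168 ≈ 20655.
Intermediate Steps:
S(x) = -6
l = -7699/3168 (l = -3 + (-6 - 5409)/(-9508 + 4) = -3 - 5415/(-9504) = -3 - 5415*(-1/9504) = -3 + 1805/3168 = -7699/3168 ≈ -2.4302)
l + 20657 = -7699/3168 + 20657 = 65433677/3168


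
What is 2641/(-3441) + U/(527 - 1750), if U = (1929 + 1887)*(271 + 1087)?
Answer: -17834932391/4208343 ≈ -4238.0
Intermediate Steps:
U = 5182128 (U = 3816*1358 = 5182128)
2641/(-3441) + U/(527 - 1750) = 2641/(-3441) + 5182128/(527 - 1750) = 2641*(-1/3441) + 5182128/(-1223) = -2641/3441 + 5182128*(-1/1223) = -2641/3441 - 5182128/1223 = -17834932391/4208343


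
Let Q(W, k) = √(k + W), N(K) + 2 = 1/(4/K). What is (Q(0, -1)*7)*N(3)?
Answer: -35*I/4 ≈ -8.75*I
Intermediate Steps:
N(K) = -2 + K/4 (N(K) = -2 + 1/(4/K) = -2 + K/4)
Q(W, k) = √(W + k)
(Q(0, -1)*7)*N(3) = (√(0 - 1)*7)*(-2 + (¼)*3) = (√(-1)*7)*(-2 + ¾) = (I*7)*(-5/4) = (7*I)*(-5/4) = -35*I/4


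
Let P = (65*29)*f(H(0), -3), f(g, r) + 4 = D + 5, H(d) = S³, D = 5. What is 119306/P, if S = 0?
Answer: 2057/195 ≈ 10.549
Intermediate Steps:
H(d) = 0 (H(d) = 0³ = 0)
f(g, r) = 6 (f(g, r) = -4 + (5 + 5) = -4 + 10 = 6)
P = 11310 (P = (65*29)*6 = 1885*6 = 11310)
119306/P = 119306/11310 = 119306*(1/11310) = 2057/195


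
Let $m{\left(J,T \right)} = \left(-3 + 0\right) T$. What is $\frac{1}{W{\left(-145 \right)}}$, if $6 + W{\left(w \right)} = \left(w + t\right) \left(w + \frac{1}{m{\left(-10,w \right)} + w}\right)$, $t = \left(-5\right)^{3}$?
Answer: $\frac{29}{1135149} \approx 2.5547 \cdot 10^{-5}$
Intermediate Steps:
$m{\left(J,T \right)} = - 3 T$
$t = -125$
$W{\left(w \right)} = -6 + \left(-125 + w\right) \left(w - \frac{1}{2 w}\right)$ ($W{\left(w \right)} = -6 + \left(w - 125\right) \left(w + \frac{1}{- 3 w + w}\right) = -6 + \left(-125 + w\right) \left(w + \frac{1}{\left(-2\right) w}\right) = -6 + \left(-125 + w\right) \left(w - \frac{1}{2 w}\right)$)
$\frac{1}{W{\left(-145 \right)}} = \frac{1}{- \frac{13}{2} + \left(-145\right)^{2} - -18125 + \frac{125}{2 \left(-145\right)}} = \frac{1}{- \frac{13}{2} + 21025 + 18125 + \frac{125}{2} \left(- \frac{1}{145}\right)} = \frac{1}{- \frac{13}{2} + 21025 + 18125 - \frac{25}{58}} = \frac{1}{\frac{1135149}{29}} = \frac{29}{1135149}$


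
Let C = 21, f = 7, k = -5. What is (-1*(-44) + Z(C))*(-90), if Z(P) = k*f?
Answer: -810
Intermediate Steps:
Z(P) = -35 (Z(P) = -5*7 = -35)
(-1*(-44) + Z(C))*(-90) = (-1*(-44) - 35)*(-90) = (44 - 35)*(-90) = 9*(-90) = -810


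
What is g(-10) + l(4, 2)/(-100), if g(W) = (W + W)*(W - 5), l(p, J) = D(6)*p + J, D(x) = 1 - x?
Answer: 15009/50 ≈ 300.18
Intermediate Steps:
l(p, J) = J - 5*p (l(p, J) = (1 - 1*6)*p + J = (1 - 6)*p + J = -5*p + J = J - 5*p)
g(W) = 2*W*(-5 + W) (g(W) = (2*W)*(-5 + W) = 2*W*(-5 + W))
g(-10) + l(4, 2)/(-100) = 2*(-10)*(-5 - 10) + (2 - 5*4)/(-100) = 2*(-10)*(-15) + (2 - 20)*(-1/100) = 300 - 18*(-1/100) = 300 + 9/50 = 15009/50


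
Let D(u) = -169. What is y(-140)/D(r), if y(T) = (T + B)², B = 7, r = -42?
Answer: -17689/169 ≈ -104.67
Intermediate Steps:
y(T) = (7 + T)² (y(T) = (T + 7)² = (7 + T)²)
y(-140)/D(r) = (7 - 140)²/(-169) = (-133)²*(-1/169) = 17689*(-1/169) = -17689/169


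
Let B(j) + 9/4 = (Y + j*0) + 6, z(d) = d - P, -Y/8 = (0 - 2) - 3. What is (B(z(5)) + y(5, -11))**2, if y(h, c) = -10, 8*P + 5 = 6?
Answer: 18225/16 ≈ 1139.1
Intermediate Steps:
P = 1/8 (P = -5/8 + (1/8)*6 = -5/8 + 3/4 = 1/8 ≈ 0.12500)
Y = 40 (Y = -8*((0 - 2) - 3) = -8*(-2 - 3) = -8*(-5) = 40)
z(d) = -1/8 + d (z(d) = d - 1*1/8 = d - 1/8 = -1/8 + d)
B(j) = 175/4 (B(j) = -9/4 + ((40 + j*0) + 6) = -9/4 + ((40 + 0) + 6) = -9/4 + (40 + 6) = -9/4 + 46 = 175/4)
(B(z(5)) + y(5, -11))**2 = (175/4 - 10)**2 = (135/4)**2 = 18225/16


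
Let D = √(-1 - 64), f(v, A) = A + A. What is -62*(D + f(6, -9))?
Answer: 1116 - 62*I*√65 ≈ 1116.0 - 499.86*I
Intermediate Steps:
f(v, A) = 2*A
D = I*√65 (D = √(-65) = I*√65 ≈ 8.0623*I)
-62*(D + f(6, -9)) = -62*(I*√65 + 2*(-9)) = -62*(I*√65 - 18) = -62*(-18 + I*√65) = 1116 - 62*I*√65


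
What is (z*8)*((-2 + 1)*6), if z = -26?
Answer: 1248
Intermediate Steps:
(z*8)*((-2 + 1)*6) = (-26*8)*((-2 + 1)*6) = -(-208)*6 = -208*(-6) = 1248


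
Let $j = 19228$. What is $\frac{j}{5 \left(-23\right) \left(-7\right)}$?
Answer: $\frac{836}{35} \approx 23.886$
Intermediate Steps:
$\frac{j}{5 \left(-23\right) \left(-7\right)} = \frac{19228}{5 \left(-23\right) \left(-7\right)} = \frac{19228}{\left(-115\right) \left(-7\right)} = \frac{19228}{805} = 19228 \cdot \frac{1}{805} = \frac{836}{35}$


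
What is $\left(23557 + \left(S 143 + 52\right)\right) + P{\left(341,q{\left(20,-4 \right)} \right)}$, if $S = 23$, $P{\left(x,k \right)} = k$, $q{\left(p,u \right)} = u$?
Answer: $26894$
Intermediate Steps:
$\left(23557 + \left(S 143 + 52\right)\right) + P{\left(341,q{\left(20,-4 \right)} \right)} = \left(23557 + \left(23 \cdot 143 + 52\right)\right) - 4 = \left(23557 + \left(3289 + 52\right)\right) - 4 = \left(23557 + 3341\right) - 4 = 26898 - 4 = 26894$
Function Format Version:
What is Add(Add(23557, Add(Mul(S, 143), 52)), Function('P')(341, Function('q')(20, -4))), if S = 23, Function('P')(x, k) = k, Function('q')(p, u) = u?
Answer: 26894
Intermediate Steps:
Add(Add(23557, Add(Mul(S, 143), 52)), Function('P')(341, Function('q')(20, -4))) = Add(Add(23557, Add(Mul(23, 143), 52)), -4) = Add(Add(23557, Add(3289, 52)), -4) = Add(Add(23557, 3341), -4) = Add(26898, -4) = 26894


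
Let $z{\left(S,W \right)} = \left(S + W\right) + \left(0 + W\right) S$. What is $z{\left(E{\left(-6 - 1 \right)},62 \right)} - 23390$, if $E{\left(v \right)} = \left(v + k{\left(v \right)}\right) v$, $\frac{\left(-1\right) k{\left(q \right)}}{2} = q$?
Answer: $-26415$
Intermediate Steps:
$k{\left(q \right)} = - 2 q$
$E{\left(v \right)} = - v^{2}$ ($E{\left(v \right)} = \left(v - 2 v\right) v = - v v = - v^{2}$)
$z{\left(S,W \right)} = S + W + S W$ ($z{\left(S,W \right)} = \left(S + W\right) + W S = \left(S + W\right) + S W = S + W + S W$)
$z{\left(E{\left(-6 - 1 \right)},62 \right)} - 23390 = \left(- \left(-6 - 1\right)^{2} + 62 + - \left(-6 - 1\right)^{2} \cdot 62\right) - 23390 = \left(- \left(-7\right)^{2} + 62 + - \left(-7\right)^{2} \cdot 62\right) - 23390 = \left(\left(-1\right) 49 + 62 + \left(-1\right) 49 \cdot 62\right) - 23390 = \left(-49 + 62 - 3038\right) - 23390 = -3025 - 23390 = -26415$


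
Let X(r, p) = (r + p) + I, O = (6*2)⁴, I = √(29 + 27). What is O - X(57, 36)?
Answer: 20643 - 2*√14 ≈ 20636.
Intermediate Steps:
I = 2*√14 (I = √56 = 2*√14 ≈ 7.4833)
O = 20736 (O = 12⁴ = 20736)
X(r, p) = p + r + 2*√14 (X(r, p) = (r + p) + 2*√14 = (p + r) + 2*√14 = p + r + 2*√14)
O - X(57, 36) = 20736 - (36 + 57 + 2*√14) = 20736 - (93 + 2*√14) = 20736 + (-93 - 2*√14) = 20643 - 2*√14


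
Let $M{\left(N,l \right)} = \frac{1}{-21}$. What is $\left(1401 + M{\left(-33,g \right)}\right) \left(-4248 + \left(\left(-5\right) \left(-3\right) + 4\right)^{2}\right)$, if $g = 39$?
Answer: $- \frac{114355540}{21} \approx -5.4455 \cdot 10^{6}$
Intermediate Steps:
$M{\left(N,l \right)} = - \frac{1}{21}$
$\left(1401 + M{\left(-33,g \right)}\right) \left(-4248 + \left(\left(-5\right) \left(-3\right) + 4\right)^{2}\right) = \left(1401 - \frac{1}{21}\right) \left(-4248 + \left(\left(-5\right) \left(-3\right) + 4\right)^{2}\right) = \frac{29420 \left(-4248 + \left(15 + 4\right)^{2}\right)}{21} = \frac{29420 \left(-4248 + 19^{2}\right)}{21} = \frac{29420 \left(-4248 + 361\right)}{21} = \frac{29420}{21} \left(-3887\right) = - \frac{114355540}{21}$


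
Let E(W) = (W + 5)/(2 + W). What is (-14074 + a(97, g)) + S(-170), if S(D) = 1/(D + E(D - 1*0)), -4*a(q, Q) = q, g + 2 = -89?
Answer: -533759969/37860 ≈ -14098.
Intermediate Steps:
g = -91 (g = -2 - 89 = -91)
E(W) = (5 + W)/(2 + W)
a(q, Q) = -q/4
S(D) = 1/(D + (5 + D)/(2 + D)) (S(D) = 1/(D + (5 + (D - 1*0))/(2 + (D - 1*0))) = 1/(D + (5 + (D + 0))/(2 + (D + 0))) = 1/(D + (5 + D)/(2 + D)))
(-14074 + a(97, g)) + S(-170) = (-14074 - 1/4*97) + (2 - 170)/(5 - 170 - 170*(2 - 170)) = (-14074 - 97/4) - 168/(5 - 170 - 170*(-168)) = -56393/4 - 168/(5 - 170 + 28560) = -56393/4 - 168/28395 = -56393/4 + (1/28395)*(-168) = -56393/4 - 56/9465 = -533759969/37860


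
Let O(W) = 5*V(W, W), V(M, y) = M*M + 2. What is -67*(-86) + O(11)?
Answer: 6377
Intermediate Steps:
V(M, y) = 2 + M² (V(M, y) = M² + 2 = 2 + M²)
O(W) = 10 + 5*W² (O(W) = 5*(2 + W²) = 10 + 5*W²)
-67*(-86) + O(11) = -67*(-86) + (10 + 5*11²) = 5762 + (10 + 5*121) = 5762 + (10 + 605) = 5762 + 615 = 6377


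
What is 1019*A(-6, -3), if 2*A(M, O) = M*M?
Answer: 18342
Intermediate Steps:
A(M, O) = M²/2 (A(M, O) = (M*M)/2 = M²/2)
1019*A(-6, -3) = 1019*((½)*(-6)²) = 1019*((½)*36) = 1019*18 = 18342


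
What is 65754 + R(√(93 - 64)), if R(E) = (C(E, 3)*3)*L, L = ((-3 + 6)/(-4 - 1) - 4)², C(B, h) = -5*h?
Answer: 324009/5 ≈ 64802.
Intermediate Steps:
L = 529/25 (L = (3/(-5) - 4)² = (3*(-⅕) - 4)² = (-⅗ - 4)² = (-23/5)² = 529/25 ≈ 21.160)
R(E) = -4761/5 (R(E) = (-5*3*3)*(529/25) = -15*3*(529/25) = -45*529/25 = -4761/5)
65754 + R(√(93 - 64)) = 65754 - 4761/5 = 324009/5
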